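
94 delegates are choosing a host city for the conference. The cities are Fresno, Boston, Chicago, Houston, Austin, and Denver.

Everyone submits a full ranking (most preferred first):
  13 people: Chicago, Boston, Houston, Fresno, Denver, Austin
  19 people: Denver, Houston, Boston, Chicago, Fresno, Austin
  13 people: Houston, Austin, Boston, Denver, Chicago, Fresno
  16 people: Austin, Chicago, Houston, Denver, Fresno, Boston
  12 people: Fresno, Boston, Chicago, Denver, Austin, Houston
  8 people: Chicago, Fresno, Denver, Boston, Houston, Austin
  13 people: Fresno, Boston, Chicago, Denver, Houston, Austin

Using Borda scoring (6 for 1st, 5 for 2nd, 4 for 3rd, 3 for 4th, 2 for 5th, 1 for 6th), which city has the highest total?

Chicago

Fresno: 13×3 + 19×2 + 13×1 + 16×2 + 12×6 + 8×5 + 13×6 = 312
Boston: 13×5 + 19×4 + 13×4 + 16×1 + 12×5 + 8×3 + 13×5 = 358
Chicago: 13×6 + 19×3 + 13×2 + 16×5 + 12×4 + 8×6 + 13×4 = 389
Houston: 13×4 + 19×5 + 13×6 + 16×4 + 12×1 + 8×2 + 13×2 = 343
Austin: 13×1 + 19×1 + 13×5 + 16×6 + 12×2 + 8×1 + 13×1 = 238
Denver: 13×2 + 19×6 + 13×3 + 16×3 + 12×3 + 8×4 + 13×3 = 334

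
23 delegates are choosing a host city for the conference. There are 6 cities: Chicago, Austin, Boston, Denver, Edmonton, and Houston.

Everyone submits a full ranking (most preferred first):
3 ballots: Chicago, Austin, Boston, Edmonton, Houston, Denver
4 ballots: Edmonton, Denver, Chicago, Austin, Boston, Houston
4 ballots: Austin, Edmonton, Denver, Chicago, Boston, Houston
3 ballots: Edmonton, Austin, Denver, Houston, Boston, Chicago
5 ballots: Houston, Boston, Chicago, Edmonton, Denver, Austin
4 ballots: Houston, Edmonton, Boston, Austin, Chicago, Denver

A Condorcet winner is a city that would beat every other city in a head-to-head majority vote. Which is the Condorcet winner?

Edmonton

Edmonton vs Chicago: 15–8
Edmonton vs Austin: 16–7
Edmonton vs Boston: 15–8
Edmonton vs Denver: 23–0
Edmonton vs Houston: 14–9
Edmonton beats every other city.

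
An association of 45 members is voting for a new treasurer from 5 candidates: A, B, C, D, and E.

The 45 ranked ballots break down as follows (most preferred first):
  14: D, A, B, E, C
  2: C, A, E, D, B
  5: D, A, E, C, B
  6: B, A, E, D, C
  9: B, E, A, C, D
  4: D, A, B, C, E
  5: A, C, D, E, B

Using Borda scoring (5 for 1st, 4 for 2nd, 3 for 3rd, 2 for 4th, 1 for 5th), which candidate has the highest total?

A

A: 14×4 + 2×4 + 5×4 + 6×4 + 9×3 + 4×4 + 5×5 = 176
B: 14×3 + 2×1 + 5×1 + 6×5 + 9×5 + 4×3 + 5×1 = 141
C: 14×1 + 2×5 + 5×2 + 6×1 + 9×2 + 4×2 + 5×4 = 86
D: 14×5 + 2×2 + 5×5 + 6×2 + 9×1 + 4×5 + 5×3 = 155
E: 14×2 + 2×3 + 5×3 + 6×3 + 9×4 + 4×1 + 5×2 = 117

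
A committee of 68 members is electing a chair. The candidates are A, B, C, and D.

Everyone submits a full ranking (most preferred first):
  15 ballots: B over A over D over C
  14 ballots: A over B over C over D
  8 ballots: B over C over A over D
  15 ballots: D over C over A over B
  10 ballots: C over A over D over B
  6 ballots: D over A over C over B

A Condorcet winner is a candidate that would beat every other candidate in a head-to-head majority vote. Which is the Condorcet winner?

A vs B: 45–23
A vs C: 35–33
A vs D: 47–21
A beats every other candidate.

A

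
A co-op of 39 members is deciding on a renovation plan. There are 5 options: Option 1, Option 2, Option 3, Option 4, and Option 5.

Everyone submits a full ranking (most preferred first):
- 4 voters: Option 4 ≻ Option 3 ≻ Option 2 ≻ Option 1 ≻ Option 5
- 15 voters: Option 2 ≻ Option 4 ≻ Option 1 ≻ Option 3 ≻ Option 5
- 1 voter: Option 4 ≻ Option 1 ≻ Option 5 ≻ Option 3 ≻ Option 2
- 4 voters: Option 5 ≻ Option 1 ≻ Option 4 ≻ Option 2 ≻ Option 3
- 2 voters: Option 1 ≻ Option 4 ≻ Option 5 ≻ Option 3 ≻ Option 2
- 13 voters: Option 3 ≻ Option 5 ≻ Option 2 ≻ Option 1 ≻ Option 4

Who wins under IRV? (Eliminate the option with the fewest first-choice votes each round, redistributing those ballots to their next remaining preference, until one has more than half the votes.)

Option 3

Round 1: Option 1 2, Option 2 15, Option 3 13, Option 4 5, Option 5 4. Option 1 eliminated.
Round 2: Option 2 15, Option 3 13, Option 4 7, Option 5 4. Option 5 eliminated.
Round 3: Option 2 15, Option 3 13, Option 4 11. Option 4 eliminated.
Round 4: Option 2 19, Option 3 20. Option 3 has a majority (≥20).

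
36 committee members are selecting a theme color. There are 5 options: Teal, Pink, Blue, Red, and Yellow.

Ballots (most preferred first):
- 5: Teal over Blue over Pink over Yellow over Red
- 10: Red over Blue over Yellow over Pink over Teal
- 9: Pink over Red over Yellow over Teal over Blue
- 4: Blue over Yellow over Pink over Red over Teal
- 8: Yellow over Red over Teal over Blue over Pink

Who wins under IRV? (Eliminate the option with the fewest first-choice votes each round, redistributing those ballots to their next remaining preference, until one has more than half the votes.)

Yellow

Round 1: Teal 5, Pink 9, Blue 4, Red 10, Yellow 8. Blue eliminated.
Round 2: Teal 5, Pink 9, Red 10, Yellow 12. Teal eliminated.
Round 3: Pink 14, Red 10, Yellow 12. Red eliminated.
Round 4: Pink 14, Yellow 22. Yellow has a majority (≥19).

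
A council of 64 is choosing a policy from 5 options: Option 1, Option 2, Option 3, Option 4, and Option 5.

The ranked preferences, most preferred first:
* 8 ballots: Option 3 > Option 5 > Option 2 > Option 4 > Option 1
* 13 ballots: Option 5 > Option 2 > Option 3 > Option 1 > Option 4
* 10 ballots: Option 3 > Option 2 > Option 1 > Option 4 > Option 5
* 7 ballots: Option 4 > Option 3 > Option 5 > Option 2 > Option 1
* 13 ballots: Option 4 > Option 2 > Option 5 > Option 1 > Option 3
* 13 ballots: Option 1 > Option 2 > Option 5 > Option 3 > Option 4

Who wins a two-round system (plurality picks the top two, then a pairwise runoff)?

Option 3

Round 1 first-place votes: Option 1 13, Option 2 0, Option 3 18, Option 4 20, Option 5 13. Option 4 and Option 3 advance.
Runoff: Option 4 is ranked above Option 3 on 20 ballots, Option 3 above Option 4 on 44.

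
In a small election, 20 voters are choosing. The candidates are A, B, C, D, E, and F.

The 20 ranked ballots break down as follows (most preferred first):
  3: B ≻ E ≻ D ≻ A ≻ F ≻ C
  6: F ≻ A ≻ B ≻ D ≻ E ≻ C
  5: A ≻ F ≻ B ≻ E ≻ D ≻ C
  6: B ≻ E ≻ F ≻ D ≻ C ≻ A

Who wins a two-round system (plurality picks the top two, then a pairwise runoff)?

Round 1 first-place votes: A 5, B 9, C 0, D 0, E 0, F 6. B and F advance.
Runoff: B is ranked above F on 9 ballots, F above B on 11.

F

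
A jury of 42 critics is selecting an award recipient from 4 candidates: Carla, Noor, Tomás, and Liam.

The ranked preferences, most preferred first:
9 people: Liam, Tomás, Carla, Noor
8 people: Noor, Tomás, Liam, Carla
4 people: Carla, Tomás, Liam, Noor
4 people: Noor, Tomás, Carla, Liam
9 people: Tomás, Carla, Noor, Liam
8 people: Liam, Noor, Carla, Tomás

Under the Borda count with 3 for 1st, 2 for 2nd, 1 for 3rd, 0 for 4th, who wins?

Carla: 9×1 + 8×0 + 4×3 + 4×1 + 9×2 + 8×1 = 51
Noor: 9×0 + 8×3 + 4×0 + 4×3 + 9×1 + 8×2 = 61
Tomás: 9×2 + 8×2 + 4×2 + 4×2 + 9×3 + 8×0 = 77
Liam: 9×3 + 8×1 + 4×1 + 4×0 + 9×0 + 8×3 = 63

Tomás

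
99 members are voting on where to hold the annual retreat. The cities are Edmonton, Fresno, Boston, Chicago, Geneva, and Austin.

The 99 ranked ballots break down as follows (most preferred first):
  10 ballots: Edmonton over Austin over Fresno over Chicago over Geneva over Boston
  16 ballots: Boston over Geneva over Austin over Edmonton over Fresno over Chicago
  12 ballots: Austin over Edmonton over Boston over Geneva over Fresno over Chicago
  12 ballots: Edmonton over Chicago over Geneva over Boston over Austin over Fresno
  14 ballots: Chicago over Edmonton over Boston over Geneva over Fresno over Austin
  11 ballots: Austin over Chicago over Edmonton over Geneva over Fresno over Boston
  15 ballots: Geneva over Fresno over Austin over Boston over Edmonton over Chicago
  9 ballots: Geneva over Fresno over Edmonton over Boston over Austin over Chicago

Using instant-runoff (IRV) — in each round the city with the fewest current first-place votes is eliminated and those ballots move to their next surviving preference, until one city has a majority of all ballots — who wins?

Edmonton

Round 1: Edmonton 22, Fresno 0, Boston 16, Chicago 14, Geneva 24, Austin 23. Fresno eliminated.
Round 2: Edmonton 22, Boston 16, Chicago 14, Geneva 24, Austin 23. Chicago eliminated.
Round 3: Edmonton 36, Boston 16, Geneva 24, Austin 23. Boston eliminated.
Round 4: Edmonton 36, Geneva 40, Austin 23. Austin eliminated.
Round 5: Edmonton 59, Geneva 40. Edmonton has a majority (≥50).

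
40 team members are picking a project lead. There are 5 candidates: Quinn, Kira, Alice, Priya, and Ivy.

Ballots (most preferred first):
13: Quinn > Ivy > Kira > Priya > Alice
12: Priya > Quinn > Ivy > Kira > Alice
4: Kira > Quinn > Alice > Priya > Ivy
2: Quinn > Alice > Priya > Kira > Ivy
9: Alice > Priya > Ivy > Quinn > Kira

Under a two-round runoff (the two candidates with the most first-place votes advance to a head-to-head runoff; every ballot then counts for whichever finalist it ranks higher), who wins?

Priya

Round 1 first-place votes: Quinn 15, Kira 4, Alice 9, Priya 12, Ivy 0. Quinn and Priya advance.
Runoff: Quinn is ranked above Priya on 19 ballots, Priya above Quinn on 21.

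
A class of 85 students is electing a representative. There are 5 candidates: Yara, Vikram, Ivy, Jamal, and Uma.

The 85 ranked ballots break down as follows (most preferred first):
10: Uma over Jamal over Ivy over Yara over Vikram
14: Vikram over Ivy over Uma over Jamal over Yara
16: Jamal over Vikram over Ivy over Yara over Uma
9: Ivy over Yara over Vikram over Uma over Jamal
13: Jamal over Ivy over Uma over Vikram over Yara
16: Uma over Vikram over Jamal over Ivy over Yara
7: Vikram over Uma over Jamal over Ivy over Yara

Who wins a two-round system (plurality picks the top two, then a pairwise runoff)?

Round 1 first-place votes: Yara 0, Vikram 21, Ivy 9, Jamal 29, Uma 26. Jamal and Uma advance.
Runoff: Jamal is ranked above Uma on 29 ballots, Uma above Jamal on 56.

Uma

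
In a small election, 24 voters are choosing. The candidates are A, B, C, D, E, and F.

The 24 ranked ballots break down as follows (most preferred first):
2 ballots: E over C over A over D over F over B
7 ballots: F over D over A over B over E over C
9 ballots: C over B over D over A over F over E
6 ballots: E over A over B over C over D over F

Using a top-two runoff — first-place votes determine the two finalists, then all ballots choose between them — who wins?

Round 1 first-place votes: A 0, B 0, C 9, D 0, E 8, F 7. C and E advance.
Runoff: C is ranked above E on 9 ballots, E above C on 15.

E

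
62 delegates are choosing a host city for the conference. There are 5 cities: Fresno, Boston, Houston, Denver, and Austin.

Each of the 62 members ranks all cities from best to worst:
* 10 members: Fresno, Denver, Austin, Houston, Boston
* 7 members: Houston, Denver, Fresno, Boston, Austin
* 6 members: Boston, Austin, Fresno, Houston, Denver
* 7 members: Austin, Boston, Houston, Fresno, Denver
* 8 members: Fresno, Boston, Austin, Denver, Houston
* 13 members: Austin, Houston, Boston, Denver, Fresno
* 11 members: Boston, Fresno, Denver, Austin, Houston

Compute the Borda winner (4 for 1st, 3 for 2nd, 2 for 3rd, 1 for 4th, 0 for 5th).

Fresno: 10×4 + 7×2 + 6×2 + 7×1 + 8×4 + 13×0 + 11×3 = 138
Boston: 10×0 + 7×1 + 6×4 + 7×3 + 8×3 + 13×2 + 11×4 = 146
Houston: 10×1 + 7×4 + 6×1 + 7×2 + 8×0 + 13×3 + 11×0 = 97
Denver: 10×3 + 7×3 + 6×0 + 7×0 + 8×1 + 13×1 + 11×2 = 94
Austin: 10×2 + 7×0 + 6×3 + 7×4 + 8×2 + 13×4 + 11×1 = 145

Boston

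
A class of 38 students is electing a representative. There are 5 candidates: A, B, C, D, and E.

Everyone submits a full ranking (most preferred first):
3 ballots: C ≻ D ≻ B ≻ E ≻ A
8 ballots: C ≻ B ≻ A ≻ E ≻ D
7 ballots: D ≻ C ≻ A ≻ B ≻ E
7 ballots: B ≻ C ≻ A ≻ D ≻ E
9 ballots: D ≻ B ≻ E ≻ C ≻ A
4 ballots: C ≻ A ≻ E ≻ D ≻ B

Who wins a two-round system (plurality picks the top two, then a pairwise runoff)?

C

Round 1 first-place votes: A 0, B 7, C 15, D 16, E 0. D and C advance.
Runoff: D is ranked above C on 16 ballots, C above D on 22.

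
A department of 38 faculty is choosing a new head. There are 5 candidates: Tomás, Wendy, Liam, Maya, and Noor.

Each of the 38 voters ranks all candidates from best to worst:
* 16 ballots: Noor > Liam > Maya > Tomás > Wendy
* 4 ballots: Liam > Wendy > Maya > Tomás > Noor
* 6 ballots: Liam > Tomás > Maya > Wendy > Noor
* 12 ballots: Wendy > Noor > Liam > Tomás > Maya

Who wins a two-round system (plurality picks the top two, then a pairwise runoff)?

Wendy

Round 1 first-place votes: Tomás 0, Wendy 12, Liam 10, Maya 0, Noor 16. Noor and Wendy advance.
Runoff: Noor is ranked above Wendy on 16 ballots, Wendy above Noor on 22.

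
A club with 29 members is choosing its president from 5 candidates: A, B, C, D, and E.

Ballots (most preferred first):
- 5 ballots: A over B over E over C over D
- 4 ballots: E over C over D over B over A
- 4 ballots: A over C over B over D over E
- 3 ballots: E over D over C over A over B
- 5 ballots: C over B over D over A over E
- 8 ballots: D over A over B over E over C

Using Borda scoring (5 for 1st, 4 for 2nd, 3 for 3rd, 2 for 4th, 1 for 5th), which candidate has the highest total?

A

A: 5×5 + 4×1 + 4×5 + 3×2 + 5×2 + 8×4 = 97
B: 5×4 + 4×2 + 4×3 + 3×1 + 5×4 + 8×3 = 87
C: 5×2 + 4×4 + 4×4 + 3×3 + 5×5 + 8×1 = 84
D: 5×1 + 4×3 + 4×2 + 3×4 + 5×3 + 8×5 = 92
E: 5×3 + 4×5 + 4×1 + 3×5 + 5×1 + 8×2 = 75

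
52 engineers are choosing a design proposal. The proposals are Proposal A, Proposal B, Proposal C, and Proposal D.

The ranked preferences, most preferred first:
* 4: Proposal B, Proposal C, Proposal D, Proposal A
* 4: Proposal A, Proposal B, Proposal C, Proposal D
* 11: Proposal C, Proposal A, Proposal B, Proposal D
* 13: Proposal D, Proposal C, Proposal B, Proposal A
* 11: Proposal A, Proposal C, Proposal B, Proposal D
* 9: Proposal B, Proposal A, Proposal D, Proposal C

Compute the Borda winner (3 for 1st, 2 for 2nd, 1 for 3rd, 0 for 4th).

Proposal C

Proposal A: 4×0 + 4×3 + 11×2 + 13×0 + 11×3 + 9×2 = 85
Proposal B: 4×3 + 4×2 + 11×1 + 13×1 + 11×1 + 9×3 = 82
Proposal C: 4×2 + 4×1 + 11×3 + 13×2 + 11×2 + 9×0 = 93
Proposal D: 4×1 + 4×0 + 11×0 + 13×3 + 11×0 + 9×1 = 52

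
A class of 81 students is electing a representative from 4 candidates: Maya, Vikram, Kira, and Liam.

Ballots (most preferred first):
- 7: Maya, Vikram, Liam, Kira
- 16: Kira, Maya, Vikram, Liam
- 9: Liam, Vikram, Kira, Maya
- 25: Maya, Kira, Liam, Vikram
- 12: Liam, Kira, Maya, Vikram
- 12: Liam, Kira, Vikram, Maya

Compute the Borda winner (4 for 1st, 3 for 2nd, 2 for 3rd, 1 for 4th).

Kira

Maya: 7×4 + 16×3 + 9×1 + 25×4 + 12×2 + 12×1 = 221
Vikram: 7×3 + 16×2 + 9×3 + 25×1 + 12×1 + 12×2 = 141
Kira: 7×1 + 16×4 + 9×2 + 25×3 + 12×3 + 12×3 = 236
Liam: 7×2 + 16×1 + 9×4 + 25×2 + 12×4 + 12×4 = 212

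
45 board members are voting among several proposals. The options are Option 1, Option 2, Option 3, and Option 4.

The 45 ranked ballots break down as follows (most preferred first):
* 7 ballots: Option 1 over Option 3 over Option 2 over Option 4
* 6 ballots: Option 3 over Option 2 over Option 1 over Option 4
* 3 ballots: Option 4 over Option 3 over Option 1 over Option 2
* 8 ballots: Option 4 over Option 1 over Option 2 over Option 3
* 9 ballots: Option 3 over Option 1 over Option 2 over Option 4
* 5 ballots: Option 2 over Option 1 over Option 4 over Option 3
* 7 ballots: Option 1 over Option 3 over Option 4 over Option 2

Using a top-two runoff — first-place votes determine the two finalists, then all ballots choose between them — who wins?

Round 1 first-place votes: Option 1 14, Option 2 5, Option 3 15, Option 4 11. Option 3 and Option 1 advance.
Runoff: Option 3 is ranked above Option 1 on 18 ballots, Option 1 above Option 3 on 27.

Option 1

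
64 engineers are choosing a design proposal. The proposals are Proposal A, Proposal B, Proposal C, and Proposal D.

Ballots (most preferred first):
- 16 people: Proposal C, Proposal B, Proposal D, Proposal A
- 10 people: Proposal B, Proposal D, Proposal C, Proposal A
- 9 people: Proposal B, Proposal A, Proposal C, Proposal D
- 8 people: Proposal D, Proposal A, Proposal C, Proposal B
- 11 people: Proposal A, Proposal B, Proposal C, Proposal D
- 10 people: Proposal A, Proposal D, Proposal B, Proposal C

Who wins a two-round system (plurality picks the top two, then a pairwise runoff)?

Round 1 first-place votes: Proposal A 21, Proposal B 19, Proposal C 16, Proposal D 8. Proposal A and Proposal B advance.
Runoff: Proposal A is ranked above Proposal B on 29 ballots, Proposal B above Proposal A on 35.

Proposal B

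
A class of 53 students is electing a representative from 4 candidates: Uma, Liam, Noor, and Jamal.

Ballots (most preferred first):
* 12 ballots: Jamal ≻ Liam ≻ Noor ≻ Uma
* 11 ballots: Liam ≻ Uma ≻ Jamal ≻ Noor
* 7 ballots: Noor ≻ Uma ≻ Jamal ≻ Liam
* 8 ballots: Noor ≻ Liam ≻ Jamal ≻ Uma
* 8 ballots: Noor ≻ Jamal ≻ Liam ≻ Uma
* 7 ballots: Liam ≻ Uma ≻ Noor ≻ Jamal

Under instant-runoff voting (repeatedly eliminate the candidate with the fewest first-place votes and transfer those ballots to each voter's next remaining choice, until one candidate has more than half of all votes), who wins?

Round 1: Uma 0, Liam 18, Noor 23, Jamal 12. Uma eliminated.
Round 2: Liam 18, Noor 23, Jamal 12. Jamal eliminated.
Round 3: Liam 30, Noor 23. Liam has a majority (≥27).

Liam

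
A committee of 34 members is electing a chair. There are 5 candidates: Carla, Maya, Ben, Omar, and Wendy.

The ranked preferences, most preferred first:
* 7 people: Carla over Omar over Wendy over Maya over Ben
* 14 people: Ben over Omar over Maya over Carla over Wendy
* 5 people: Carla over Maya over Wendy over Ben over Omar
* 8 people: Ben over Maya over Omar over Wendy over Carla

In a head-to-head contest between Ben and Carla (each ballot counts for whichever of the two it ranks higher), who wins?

Ben

Ben is ranked above Carla on 22 ballots; Carla above Ben on 12.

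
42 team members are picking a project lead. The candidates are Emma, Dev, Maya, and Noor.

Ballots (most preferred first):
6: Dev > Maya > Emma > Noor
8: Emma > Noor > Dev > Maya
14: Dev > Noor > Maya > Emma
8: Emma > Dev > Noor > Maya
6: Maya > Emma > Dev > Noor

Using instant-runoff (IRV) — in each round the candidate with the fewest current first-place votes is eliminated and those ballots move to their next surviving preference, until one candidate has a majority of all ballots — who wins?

Emma

Round 1: Emma 16, Dev 20, Maya 6, Noor 0. Noor eliminated.
Round 2: Emma 16, Dev 20, Maya 6. Maya eliminated.
Round 3: Emma 22, Dev 20. Emma has a majority (≥22).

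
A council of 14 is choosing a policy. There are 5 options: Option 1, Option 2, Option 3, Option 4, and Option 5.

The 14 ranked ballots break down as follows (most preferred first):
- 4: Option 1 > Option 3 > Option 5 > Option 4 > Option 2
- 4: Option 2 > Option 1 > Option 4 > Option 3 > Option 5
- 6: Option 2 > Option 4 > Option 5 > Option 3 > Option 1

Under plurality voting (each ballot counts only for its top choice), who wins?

First-place votes: Option 1 4, Option 2 10, Option 3 0, Option 4 0, Option 5 0.

Option 2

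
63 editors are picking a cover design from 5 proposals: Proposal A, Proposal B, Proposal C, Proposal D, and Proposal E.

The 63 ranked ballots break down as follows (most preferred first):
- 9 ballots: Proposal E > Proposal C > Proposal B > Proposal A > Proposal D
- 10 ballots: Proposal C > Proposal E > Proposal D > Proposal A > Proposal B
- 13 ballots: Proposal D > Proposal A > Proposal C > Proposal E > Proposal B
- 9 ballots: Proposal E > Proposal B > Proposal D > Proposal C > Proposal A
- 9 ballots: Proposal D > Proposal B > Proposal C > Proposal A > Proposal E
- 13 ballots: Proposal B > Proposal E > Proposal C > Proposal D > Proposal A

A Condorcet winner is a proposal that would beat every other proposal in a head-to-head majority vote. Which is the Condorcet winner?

Proposal C vs Proposal A: 50–13
Proposal C vs Proposal B: 32–31
Proposal C vs Proposal D: 32–31
Proposal C vs Proposal E: 32–31
Proposal C beats every other proposal.

Proposal C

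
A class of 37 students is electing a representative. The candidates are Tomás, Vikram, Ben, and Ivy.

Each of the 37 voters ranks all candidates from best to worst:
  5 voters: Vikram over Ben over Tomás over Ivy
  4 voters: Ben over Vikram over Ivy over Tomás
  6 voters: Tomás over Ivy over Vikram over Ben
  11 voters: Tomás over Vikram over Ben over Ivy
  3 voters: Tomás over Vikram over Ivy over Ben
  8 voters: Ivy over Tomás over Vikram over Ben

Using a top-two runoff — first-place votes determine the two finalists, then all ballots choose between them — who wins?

Round 1 first-place votes: Tomás 20, Vikram 5, Ben 4, Ivy 8. Tomás and Ivy advance.
Runoff: Tomás is ranked above Ivy on 25 ballots, Ivy above Tomás on 12.

Tomás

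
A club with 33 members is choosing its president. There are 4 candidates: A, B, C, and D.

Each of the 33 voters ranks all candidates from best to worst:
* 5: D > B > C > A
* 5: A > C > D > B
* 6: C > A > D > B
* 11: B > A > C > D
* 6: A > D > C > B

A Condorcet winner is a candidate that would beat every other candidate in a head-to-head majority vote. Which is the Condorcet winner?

A vs B: 17–16
A vs C: 22–11
A vs D: 28–5
A beats every other candidate.

A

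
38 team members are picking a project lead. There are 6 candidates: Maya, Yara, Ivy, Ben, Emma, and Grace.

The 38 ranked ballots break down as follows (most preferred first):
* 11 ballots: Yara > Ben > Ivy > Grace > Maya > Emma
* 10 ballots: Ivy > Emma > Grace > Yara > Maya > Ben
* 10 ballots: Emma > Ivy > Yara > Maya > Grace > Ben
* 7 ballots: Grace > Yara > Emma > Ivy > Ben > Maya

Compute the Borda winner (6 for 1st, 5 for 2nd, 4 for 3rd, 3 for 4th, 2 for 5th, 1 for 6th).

Maya: 11×2 + 10×2 + 10×3 + 7×1 = 79
Yara: 11×6 + 10×3 + 10×4 + 7×5 = 171
Ivy: 11×4 + 10×6 + 10×5 + 7×3 = 175
Ben: 11×5 + 10×1 + 10×1 + 7×2 = 89
Emma: 11×1 + 10×5 + 10×6 + 7×4 = 149
Grace: 11×3 + 10×4 + 10×2 + 7×6 = 135

Ivy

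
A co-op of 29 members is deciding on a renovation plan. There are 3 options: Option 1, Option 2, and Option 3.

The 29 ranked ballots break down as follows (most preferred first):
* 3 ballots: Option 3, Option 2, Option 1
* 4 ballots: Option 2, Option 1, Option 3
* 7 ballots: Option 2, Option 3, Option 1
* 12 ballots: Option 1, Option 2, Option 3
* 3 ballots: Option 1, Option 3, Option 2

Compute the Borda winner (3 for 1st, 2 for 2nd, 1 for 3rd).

Option 2

Option 1: 3×1 + 4×2 + 7×1 + 12×3 + 3×3 = 63
Option 2: 3×2 + 4×3 + 7×3 + 12×2 + 3×1 = 66
Option 3: 3×3 + 4×1 + 7×2 + 12×1 + 3×2 = 45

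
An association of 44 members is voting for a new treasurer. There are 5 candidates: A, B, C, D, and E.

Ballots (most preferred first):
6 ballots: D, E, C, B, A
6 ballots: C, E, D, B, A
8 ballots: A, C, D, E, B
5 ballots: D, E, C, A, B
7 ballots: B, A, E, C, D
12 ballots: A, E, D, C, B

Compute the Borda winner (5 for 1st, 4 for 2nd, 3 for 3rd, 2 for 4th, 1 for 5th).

A: 6×1 + 6×1 + 8×5 + 5×2 + 7×4 + 12×5 = 150
B: 6×2 + 6×2 + 8×1 + 5×1 + 7×5 + 12×1 = 84
C: 6×3 + 6×5 + 8×4 + 5×3 + 7×2 + 12×2 = 133
D: 6×5 + 6×3 + 8×3 + 5×5 + 7×1 + 12×3 = 140
E: 6×4 + 6×4 + 8×2 + 5×4 + 7×3 + 12×4 = 153

E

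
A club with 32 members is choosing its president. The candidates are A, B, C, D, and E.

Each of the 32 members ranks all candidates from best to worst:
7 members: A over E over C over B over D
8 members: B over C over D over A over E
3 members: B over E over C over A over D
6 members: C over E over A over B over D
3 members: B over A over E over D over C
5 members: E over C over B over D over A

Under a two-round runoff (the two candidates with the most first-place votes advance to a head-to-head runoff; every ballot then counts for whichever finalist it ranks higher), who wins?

Round 1 first-place votes: A 7, B 14, C 6, D 0, E 5. B and A advance.
Runoff: B is ranked above A on 19 ballots, A above B on 13.

B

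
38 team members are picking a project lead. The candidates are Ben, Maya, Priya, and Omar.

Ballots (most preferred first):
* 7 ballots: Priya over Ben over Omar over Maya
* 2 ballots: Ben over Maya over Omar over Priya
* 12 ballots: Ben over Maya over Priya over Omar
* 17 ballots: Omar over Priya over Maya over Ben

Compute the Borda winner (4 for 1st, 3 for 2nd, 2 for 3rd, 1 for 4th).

Priya

Ben: 7×3 + 2×4 + 12×4 + 17×1 = 94
Maya: 7×1 + 2×3 + 12×3 + 17×2 = 83
Priya: 7×4 + 2×1 + 12×2 + 17×3 = 105
Omar: 7×2 + 2×2 + 12×1 + 17×4 = 98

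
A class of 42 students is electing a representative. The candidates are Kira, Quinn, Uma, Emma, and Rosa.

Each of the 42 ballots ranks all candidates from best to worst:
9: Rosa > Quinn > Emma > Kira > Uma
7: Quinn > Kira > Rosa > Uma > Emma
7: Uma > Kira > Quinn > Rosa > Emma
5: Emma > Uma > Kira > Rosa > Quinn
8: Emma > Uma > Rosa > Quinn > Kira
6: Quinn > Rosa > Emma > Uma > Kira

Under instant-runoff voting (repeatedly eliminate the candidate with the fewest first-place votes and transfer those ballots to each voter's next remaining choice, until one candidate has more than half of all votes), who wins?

Quinn

Round 1: Kira 0, Quinn 13, Uma 7, Emma 13, Rosa 9. Kira eliminated.
Round 2: Quinn 13, Uma 7, Emma 13, Rosa 9. Uma eliminated.
Round 3: Quinn 20, Emma 13, Rosa 9. Rosa eliminated.
Round 4: Quinn 29, Emma 13. Quinn has a majority (≥22).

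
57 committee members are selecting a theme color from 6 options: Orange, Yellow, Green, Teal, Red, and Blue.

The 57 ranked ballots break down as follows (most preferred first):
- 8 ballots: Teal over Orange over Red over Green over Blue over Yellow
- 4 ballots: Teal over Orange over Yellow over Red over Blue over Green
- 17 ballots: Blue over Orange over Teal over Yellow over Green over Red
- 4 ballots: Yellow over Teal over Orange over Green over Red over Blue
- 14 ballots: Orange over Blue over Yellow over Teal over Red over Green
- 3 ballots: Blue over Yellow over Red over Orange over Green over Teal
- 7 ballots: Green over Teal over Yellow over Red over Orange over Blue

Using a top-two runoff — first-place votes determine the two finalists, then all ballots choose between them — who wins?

Round 1 first-place votes: Orange 14, Yellow 4, Green 7, Teal 12, Red 0, Blue 20. Blue and Orange advance.
Runoff: Blue is ranked above Orange on 20 ballots, Orange above Blue on 37.

Orange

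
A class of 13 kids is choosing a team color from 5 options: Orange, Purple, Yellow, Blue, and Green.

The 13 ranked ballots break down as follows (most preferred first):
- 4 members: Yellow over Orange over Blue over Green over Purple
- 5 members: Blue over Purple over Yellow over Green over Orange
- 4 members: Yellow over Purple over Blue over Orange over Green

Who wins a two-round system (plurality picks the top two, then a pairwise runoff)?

Round 1 first-place votes: Orange 0, Purple 0, Yellow 8, Blue 5, Green 0. Yellow and Blue advance.
Runoff: Yellow is ranked above Blue on 8 ballots, Blue above Yellow on 5.

Yellow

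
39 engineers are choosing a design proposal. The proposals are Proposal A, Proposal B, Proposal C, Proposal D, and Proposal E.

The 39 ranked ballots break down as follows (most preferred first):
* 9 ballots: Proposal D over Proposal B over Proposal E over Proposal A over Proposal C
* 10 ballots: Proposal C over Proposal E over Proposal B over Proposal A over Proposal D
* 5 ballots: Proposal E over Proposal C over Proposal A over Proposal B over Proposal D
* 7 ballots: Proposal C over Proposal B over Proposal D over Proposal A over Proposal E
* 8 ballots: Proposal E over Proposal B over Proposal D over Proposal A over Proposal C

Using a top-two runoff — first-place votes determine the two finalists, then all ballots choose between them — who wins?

Proposal E

Round 1 first-place votes: Proposal A 0, Proposal B 0, Proposal C 17, Proposal D 9, Proposal E 13. Proposal C and Proposal E advance.
Runoff: Proposal C is ranked above Proposal E on 17 ballots, Proposal E above Proposal C on 22.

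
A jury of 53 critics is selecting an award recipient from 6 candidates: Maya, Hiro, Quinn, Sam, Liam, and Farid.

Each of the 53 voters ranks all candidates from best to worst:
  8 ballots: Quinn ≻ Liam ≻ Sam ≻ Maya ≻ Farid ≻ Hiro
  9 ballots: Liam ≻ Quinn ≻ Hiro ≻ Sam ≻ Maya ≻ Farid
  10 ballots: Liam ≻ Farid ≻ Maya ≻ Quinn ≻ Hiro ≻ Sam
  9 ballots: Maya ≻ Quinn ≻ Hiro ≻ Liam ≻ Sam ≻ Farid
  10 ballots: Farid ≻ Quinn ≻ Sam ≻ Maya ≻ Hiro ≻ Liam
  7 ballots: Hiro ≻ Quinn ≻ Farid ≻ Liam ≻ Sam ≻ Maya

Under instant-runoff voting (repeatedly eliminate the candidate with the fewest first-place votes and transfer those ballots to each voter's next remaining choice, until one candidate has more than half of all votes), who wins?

Round 1: Maya 9, Hiro 7, Quinn 8, Sam 0, Liam 19, Farid 10. Sam eliminated.
Round 2: Maya 9, Hiro 7, Quinn 8, Liam 19, Farid 10. Hiro eliminated.
Round 3: Maya 9, Quinn 15, Liam 19, Farid 10. Maya eliminated.
Round 4: Quinn 24, Liam 19, Farid 10. Farid eliminated.
Round 5: Quinn 34, Liam 19. Quinn has a majority (≥27).

Quinn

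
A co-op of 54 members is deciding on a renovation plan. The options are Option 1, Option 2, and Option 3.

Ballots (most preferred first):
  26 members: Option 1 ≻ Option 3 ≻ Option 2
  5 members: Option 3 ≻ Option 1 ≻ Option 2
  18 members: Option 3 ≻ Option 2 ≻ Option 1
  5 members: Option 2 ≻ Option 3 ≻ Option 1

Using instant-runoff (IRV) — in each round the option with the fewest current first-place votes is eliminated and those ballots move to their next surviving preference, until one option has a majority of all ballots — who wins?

Round 1: Option 1 26, Option 2 5, Option 3 23. Option 2 eliminated.
Round 2: Option 1 26, Option 3 28. Option 3 has a majority (≥28).

Option 3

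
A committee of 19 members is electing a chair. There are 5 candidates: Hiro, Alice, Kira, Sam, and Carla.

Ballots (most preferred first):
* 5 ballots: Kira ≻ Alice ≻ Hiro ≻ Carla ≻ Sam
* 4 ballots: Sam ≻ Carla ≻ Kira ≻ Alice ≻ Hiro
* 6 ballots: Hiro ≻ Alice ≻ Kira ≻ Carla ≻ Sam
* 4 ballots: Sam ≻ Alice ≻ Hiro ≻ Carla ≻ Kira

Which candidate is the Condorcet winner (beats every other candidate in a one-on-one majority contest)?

Alice vs Hiro: 13–6
Alice vs Kira: 10–9
Alice vs Sam: 11–8
Alice vs Carla: 15–4
Alice beats every other candidate.

Alice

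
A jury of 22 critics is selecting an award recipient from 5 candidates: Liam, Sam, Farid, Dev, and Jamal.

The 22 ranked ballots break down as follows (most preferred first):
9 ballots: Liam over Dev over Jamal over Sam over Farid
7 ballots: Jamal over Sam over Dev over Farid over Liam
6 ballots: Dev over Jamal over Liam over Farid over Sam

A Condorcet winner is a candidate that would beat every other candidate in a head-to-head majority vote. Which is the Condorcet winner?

Dev

Dev vs Liam: 13–9
Dev vs Sam: 15–7
Dev vs Farid: 22–0
Dev vs Jamal: 15–7
Dev beats every other candidate.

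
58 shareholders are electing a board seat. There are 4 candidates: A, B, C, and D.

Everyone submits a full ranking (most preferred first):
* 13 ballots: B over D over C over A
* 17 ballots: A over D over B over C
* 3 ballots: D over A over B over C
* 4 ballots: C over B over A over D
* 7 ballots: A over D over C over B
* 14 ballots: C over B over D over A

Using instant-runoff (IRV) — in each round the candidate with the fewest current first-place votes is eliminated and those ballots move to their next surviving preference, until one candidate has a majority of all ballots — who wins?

C

Round 1: A 24, B 13, C 18, D 3. D eliminated.
Round 2: A 27, B 13, C 18. B eliminated.
Round 3: A 27, C 31. C has a majority (≥30).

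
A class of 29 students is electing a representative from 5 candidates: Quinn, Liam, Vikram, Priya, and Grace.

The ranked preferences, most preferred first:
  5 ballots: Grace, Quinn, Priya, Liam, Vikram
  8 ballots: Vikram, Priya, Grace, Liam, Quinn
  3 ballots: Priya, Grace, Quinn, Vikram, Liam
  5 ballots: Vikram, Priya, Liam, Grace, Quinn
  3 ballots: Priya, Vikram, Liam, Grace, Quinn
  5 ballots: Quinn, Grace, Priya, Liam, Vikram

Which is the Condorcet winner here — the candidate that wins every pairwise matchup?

Priya

Priya vs Quinn: 19–10
Priya vs Liam: 29–0
Priya vs Vikram: 16–13
Priya vs Grace: 19–10
Priya beats every other candidate.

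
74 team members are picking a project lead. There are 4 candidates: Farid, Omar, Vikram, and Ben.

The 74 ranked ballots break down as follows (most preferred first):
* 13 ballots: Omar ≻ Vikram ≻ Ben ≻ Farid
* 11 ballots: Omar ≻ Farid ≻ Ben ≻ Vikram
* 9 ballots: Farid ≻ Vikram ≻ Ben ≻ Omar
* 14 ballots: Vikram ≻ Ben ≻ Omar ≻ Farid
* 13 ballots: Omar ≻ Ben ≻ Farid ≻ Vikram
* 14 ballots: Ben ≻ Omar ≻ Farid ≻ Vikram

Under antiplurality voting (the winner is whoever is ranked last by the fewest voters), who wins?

Last-place votes: Farid 27, Omar 9, Vikram 38, Ben 0.

Ben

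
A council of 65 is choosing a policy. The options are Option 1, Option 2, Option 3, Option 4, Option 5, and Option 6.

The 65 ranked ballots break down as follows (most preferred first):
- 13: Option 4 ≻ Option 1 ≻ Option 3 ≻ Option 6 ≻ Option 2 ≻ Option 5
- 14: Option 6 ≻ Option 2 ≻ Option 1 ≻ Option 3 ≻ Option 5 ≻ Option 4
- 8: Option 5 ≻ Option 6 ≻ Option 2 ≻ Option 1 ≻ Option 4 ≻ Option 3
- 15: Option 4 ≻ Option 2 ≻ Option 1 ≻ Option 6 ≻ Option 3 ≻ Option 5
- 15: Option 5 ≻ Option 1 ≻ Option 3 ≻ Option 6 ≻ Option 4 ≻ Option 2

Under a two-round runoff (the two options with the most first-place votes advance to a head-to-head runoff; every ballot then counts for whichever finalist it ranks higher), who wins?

Option 5

Round 1 first-place votes: Option 1 0, Option 2 0, Option 3 0, Option 4 28, Option 5 23, Option 6 14. Option 4 and Option 5 advance.
Runoff: Option 4 is ranked above Option 5 on 28 ballots, Option 5 above Option 4 on 37.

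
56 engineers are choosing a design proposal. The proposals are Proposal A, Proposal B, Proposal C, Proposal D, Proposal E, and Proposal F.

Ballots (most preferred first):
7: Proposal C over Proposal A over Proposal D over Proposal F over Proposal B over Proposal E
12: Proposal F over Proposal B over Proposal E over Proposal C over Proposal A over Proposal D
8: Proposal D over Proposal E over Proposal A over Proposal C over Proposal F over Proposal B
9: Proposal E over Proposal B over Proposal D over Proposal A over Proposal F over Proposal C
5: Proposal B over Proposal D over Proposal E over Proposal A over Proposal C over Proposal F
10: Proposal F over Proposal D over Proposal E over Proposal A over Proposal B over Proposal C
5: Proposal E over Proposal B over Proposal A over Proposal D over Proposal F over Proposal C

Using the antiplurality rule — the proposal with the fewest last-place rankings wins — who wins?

Last-place votes: Proposal A 0, Proposal B 8, Proposal C 24, Proposal D 12, Proposal E 7, Proposal F 5.

Proposal A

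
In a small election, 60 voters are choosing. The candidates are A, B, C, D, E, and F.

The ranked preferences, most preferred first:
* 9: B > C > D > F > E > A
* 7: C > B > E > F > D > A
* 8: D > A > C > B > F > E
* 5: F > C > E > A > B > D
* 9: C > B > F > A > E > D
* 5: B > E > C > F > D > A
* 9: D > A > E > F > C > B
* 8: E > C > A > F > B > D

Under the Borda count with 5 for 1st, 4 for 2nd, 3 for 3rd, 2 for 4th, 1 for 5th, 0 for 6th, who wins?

A: 9×0 + 7×0 + 8×4 + 5×2 + 9×2 + 5×0 + 9×4 + 8×3 = 120
B: 9×5 + 7×4 + 8×2 + 5×1 + 9×4 + 5×5 + 9×0 + 8×1 = 163
C: 9×4 + 7×5 + 8×3 + 5×4 + 9×5 + 5×3 + 9×1 + 8×4 = 216
D: 9×3 + 7×1 + 8×5 + 5×0 + 9×0 + 5×1 + 9×5 + 8×0 = 124
E: 9×1 + 7×3 + 8×0 + 5×3 + 9×1 + 5×4 + 9×3 + 8×5 = 141
F: 9×2 + 7×2 + 8×1 + 5×5 + 9×3 + 5×2 + 9×2 + 8×2 = 136

C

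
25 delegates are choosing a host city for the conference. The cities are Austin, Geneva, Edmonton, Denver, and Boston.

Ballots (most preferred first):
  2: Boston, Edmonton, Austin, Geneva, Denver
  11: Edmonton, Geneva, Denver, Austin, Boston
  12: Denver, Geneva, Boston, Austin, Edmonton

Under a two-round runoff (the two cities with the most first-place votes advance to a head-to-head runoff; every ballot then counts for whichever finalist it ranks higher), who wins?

Round 1 first-place votes: Austin 0, Geneva 0, Edmonton 11, Denver 12, Boston 2. Denver and Edmonton advance.
Runoff: Denver is ranked above Edmonton on 12 ballots, Edmonton above Denver on 13.

Edmonton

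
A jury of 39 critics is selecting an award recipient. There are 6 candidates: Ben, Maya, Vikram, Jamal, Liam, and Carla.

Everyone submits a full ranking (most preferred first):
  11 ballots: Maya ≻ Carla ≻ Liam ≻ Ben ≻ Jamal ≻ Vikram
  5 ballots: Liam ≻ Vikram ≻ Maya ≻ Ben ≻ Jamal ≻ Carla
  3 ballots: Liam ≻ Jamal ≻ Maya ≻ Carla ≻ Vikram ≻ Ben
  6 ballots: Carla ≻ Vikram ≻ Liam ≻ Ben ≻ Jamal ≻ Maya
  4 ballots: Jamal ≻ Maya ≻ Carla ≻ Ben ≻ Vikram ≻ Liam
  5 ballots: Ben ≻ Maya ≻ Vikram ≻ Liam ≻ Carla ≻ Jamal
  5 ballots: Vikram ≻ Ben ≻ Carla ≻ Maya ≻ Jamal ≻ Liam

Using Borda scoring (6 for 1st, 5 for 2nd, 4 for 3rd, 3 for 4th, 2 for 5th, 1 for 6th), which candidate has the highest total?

Ben: 11×3 + 5×3 + 3×1 + 6×3 + 4×3 + 5×6 + 5×5 = 136
Maya: 11×6 + 5×4 + 3×4 + 6×1 + 4×5 + 5×5 + 5×3 = 164
Vikram: 11×1 + 5×5 + 3×2 + 6×5 + 4×2 + 5×4 + 5×6 = 130
Jamal: 11×2 + 5×2 + 3×5 + 6×2 + 4×6 + 5×1 + 5×2 = 98
Liam: 11×4 + 5×6 + 3×6 + 6×4 + 4×1 + 5×3 + 5×1 = 140
Carla: 11×5 + 5×1 + 3×3 + 6×6 + 4×4 + 5×2 + 5×4 = 151

Maya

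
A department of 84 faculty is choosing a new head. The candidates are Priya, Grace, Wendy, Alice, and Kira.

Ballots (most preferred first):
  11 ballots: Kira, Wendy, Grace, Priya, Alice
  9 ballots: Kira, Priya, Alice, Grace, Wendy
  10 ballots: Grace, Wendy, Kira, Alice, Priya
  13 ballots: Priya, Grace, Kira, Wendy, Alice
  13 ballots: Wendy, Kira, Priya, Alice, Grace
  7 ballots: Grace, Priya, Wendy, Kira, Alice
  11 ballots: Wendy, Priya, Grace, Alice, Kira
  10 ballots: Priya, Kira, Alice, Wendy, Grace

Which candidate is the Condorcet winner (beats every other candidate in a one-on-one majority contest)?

Kira vs Priya: 43–41
Kira vs Grace: 43–41
Kira vs Wendy: 43–41
Kira vs Alice: 73–11
Kira beats every other candidate.

Kira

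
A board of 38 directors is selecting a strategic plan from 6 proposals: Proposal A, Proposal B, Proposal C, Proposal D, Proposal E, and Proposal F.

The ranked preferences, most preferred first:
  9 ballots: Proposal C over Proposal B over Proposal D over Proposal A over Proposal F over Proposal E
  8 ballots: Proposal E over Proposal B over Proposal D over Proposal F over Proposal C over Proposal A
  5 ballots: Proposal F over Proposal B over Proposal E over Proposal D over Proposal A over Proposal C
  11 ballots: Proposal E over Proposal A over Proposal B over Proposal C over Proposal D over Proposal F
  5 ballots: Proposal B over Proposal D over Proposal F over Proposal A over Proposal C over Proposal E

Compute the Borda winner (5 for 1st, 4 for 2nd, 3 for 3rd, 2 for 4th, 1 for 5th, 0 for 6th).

Proposal A: 9×2 + 8×0 + 5×1 + 11×4 + 5×2 = 77
Proposal B: 9×4 + 8×4 + 5×4 + 11×3 + 5×5 = 146
Proposal C: 9×5 + 8×1 + 5×0 + 11×2 + 5×1 = 80
Proposal D: 9×3 + 8×3 + 5×2 + 11×1 + 5×4 = 92
Proposal E: 9×0 + 8×5 + 5×3 + 11×5 + 5×0 = 110
Proposal F: 9×1 + 8×2 + 5×5 + 11×0 + 5×3 = 65

Proposal B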